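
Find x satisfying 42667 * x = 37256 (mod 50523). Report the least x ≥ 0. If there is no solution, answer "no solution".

34106

First find gcd(42667, 50523):
50523 = 1·42667 + 7856
42667 = 5·7856 + 3387
7856 = 2·3387 + 1082
3387 = 3·1082 + 141
1082 = 7·141 + 95
141 = 1·95 + 46
95 = 2·46 + 3
46 = 15·3 + 1
3 = 3·1 + 0
gcd = 1, so a unique solution mod 50523 exists.
Back-substitute for the Bézout coefficients:
1 = 46 − 15·3
1 = −15·95 + 31·46
1 = 31·141 − 46·95
1 = −46·1082 + 353·141
1 = 353·3387 − 1105·1082
1 = −1105·7856 + 2563·3387
1 = 2563·42667 − 13920·7856
1 = −13920·50523 + 16483·42667
So 42667·(16483) ≡ 1 (mod 50523), giving 42667⁻¹ ≡ 16483.
x ≡ 42667⁻¹·37256 ≡ 16483·37256 ≡ 34106 (mod 50523).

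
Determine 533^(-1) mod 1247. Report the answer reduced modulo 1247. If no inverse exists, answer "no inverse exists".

124

gcd(1247, 533) by repeated division:
1247 = 2*533 + 181
533 = 2*181 + 171
181 = 1*171 + 10
171 = 17*10 + 1
10 = 10*1 + 0
The gcd is 1. Working backward:
1 = 171 − 17·10
1 = −17·181 + 18·171
1 = 18·533 − 53·181
1 = −53·1247 + 124·533
So 533·124 ≡ 1 (mod 1247).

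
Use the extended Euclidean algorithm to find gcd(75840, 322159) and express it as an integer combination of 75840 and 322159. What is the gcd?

Apply Euclid's algorithm to 322159 and 75840:
322159 = 4*75840 + 18799
75840 = 4*18799 + 644
18799 = 29*644 + 123
644 = 5*123 + 29
123 = 4*29 + 7
29 = 4*7 + 1
7 = 7*1 + 0
gcd(75840, 322159) = 1.
Working backward:
1 = 29 − 4·7
1 = −4·123 + 17·29
1 = 17·644 − 89·123
1 = −89·18799 + 2598·644
1 = 2598·75840 − 10481·18799
1 = −10481·322159 + 44522·75840
So 1 = (-10481)·322159 + (44522)·75840.

1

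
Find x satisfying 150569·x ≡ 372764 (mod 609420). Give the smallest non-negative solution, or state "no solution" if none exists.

481936

First find gcd(150569, 609420):
609420 = 4*150569 + 7144
150569 = 21*7144 + 545
7144 = 13*545 + 59
545 = 9*59 + 14
59 = 4*14 + 3
14 = 4*3 + 2
3 = 1*2 + 1
2 = 2*1 + 0
gcd = 1, so a unique solution mod 609420 exists.
Back-substitute for the Bézout coefficients:
1 = 3 − 2
1 = −14 + 5·3
1 = 5·59 − 21·14
1 = −21·545 + 194·59
1 = 194·7144 − 2543·545
1 = −2543·150569 + 53597·7144
1 = 53597·609420 − 216931·150569
So 150569·(-216931) ≡ 1 (mod 609420), giving 150569⁻¹ ≡ 392489.
x ≡ 150569⁻¹·372764 ≡ 392489·372764 ≡ 481936 (mod 609420).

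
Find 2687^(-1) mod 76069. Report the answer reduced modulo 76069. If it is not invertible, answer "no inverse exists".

Run Euclid on (76069, 2687):
76069 = 28×2687 + 833
2687 = 3×833 + 188
833 = 4×188 + 81
188 = 2×81 + 26
81 = 3×26 + 3
26 = 8×3 + 2
3 = 1×2 + 1
2 = 2×1 + 0
gcd = 1, so the inverse exists. Back-substitute:
1 = 3 − 2
1 = −26 + 9·3
1 = 9·81 − 28·26
1 = −28·188 + 65·81
1 = 65·833 − 288·188
1 = −288·2687 + 929·833
1 = 929·76069 − 26300·2687
Thus 2687·(-26300) ≡ 1 (mod 76069); reducing, -26300 mod 76069 = 49769.

49769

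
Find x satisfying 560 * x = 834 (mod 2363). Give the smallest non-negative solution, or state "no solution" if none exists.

First find gcd(560, 2363):
2363 = 4×560 + 123
560 = 4×123 + 68
123 = 1×68 + 55
68 = 1×55 + 13
55 = 4×13 + 3
13 = 4×3 + 1
3 = 3×1 + 0
gcd = 1, so a unique solution mod 2363 exists.
Back-substitute for the Bézout coefficients:
1 = 13 − 4·3
1 = −4·55 + 17·13
1 = 17·68 − 21·55
1 = −21·123 + 38·68
1 = 38·560 − 173·123
1 = −173·2363 + 730·560
So 560·(730) ≡ 1 (mod 2363), giving 560⁻¹ ≡ 730.
x ≡ 560⁻¹·834 ≡ 730·834 ≡ 1529 (mod 2363).

1529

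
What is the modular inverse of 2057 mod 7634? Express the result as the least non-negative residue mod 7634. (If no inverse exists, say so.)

Euclidean algorithm on 7634, 2057:
7634 = 3*2057 + 1463
2057 = 1*1463 + 594
1463 = 2*594 + 275
594 = 2*275 + 44
275 = 6*44 + 11
44 = 4*11 + 0
The gcd is 11, not 1, hence no inverse exists.

no inverse exists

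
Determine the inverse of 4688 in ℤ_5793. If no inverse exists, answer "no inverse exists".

4388

Run Euclid on (5793, 4688):
5793 = 1×4688 + 1105
4688 = 4×1105 + 268
1105 = 4×268 + 33
268 = 8×33 + 4
33 = 8×4 + 1
4 = 4×1 + 0
The gcd is 1. Working backward:
1 = 33 − 8·4
1 = −8·268 + 65·33
1 = 65·1105 − 268·268
1 = −268·4688 + 1137·1105
1 = 1137·5793 − 1405·4688
Hence 4688⁻¹ ≡ -1405 ≡ 4388 (mod 5793).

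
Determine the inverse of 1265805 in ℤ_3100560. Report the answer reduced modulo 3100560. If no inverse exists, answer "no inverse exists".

Euclidean algorithm on 3100560, 1265805:
3100560 = 2*1265805 + 568950
1265805 = 2*568950 + 127905
568950 = 4*127905 + 57330
127905 = 2*57330 + 13245
57330 = 4*13245 + 4350
13245 = 3*4350 + 195
4350 = 22*195 + 60
195 = 3*60 + 15
60 = 4*15 + 0
Since gcd = 15 > 1, 1265805 is not a unit mod 3100560.

no inverse exists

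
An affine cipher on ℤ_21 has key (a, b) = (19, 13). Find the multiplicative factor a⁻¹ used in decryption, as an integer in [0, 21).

Apply the Euclidean algorithm to 21 and 19:
21 = 1×19 + 2
19 = 9×2 + 1
2 = 2×1 + 0
gcd = 1, so the inverse exists. Back-substitute:
1 = 19 − 9·2
1 = −9·21 + 10·19
So 19·10 ≡ 1 (mod 21).

10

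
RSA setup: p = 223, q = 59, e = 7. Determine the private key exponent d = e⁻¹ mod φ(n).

φ(n) = (p−1)(q−1) = 222·58 = 12876.
Need d with 7·d ≡ 1 (mod 12876). Apply the extended Euclidean algorithm:
12876 = 1839×7 + 3
7 = 2×3 + 1
3 = 3×1 + 0
Back-substitute:
1 = 7 − 2·3
1 = −2·12876 + 3679·7
So 7·3679 ≡ 1 (mod 12876), hence d = 3679.

3679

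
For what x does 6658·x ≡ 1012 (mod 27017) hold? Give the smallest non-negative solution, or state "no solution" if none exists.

First find gcd(6658, 27017):
27017 = 4×6658 + 385
6658 = 17×385 + 113
385 = 3×113 + 46
113 = 2×46 + 21
46 = 2×21 + 4
21 = 5×4 + 1
4 = 4×1 + 0
gcd = 1, so a unique solution mod 27017 exists.
Back-substitute for the Bézout coefficients:
1 = 21 − 5·4
1 = −5·46 + 11·21
1 = 11·113 − 27·46
1 = −27·385 + 92·113
1 = 92·6658 − 1591·385
1 = −1591·27017 + 6456·6658
So 6658·(6456) ≡ 1 (mod 27017), giving 6658⁻¹ ≡ 6456.
x ≡ 6658⁻¹·1012 ≡ 6456·1012 ≡ 22375 (mod 27017).

22375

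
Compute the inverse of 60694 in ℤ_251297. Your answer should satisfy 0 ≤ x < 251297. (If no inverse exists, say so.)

117848

gcd(251297, 60694) by repeated division:
251297 = 4·60694 + 8521
60694 = 7·8521 + 1047
8521 = 8·1047 + 145
1047 = 7·145 + 32
145 = 4·32 + 17
32 = 1·17 + 15
17 = 1·15 + 2
15 = 7·2 + 1
2 = 2·1 + 0
The gcd is 1. Working backward:
1 = 15 − 7·2
1 = −7·17 + 8·15
1 = 8·32 − 15·17
1 = −15·145 + 68·32
1 = 68·1047 − 491·145
1 = −491·8521 + 3996·1047
1 = 3996·60694 − 28463·8521
1 = −28463·251297 + 117848·60694
So 60694·117848 ≡ 1 (mod 251297).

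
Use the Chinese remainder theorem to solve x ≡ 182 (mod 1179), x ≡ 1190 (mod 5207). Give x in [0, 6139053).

Write x = 182 + 1179·k. Then 1179·k ≡ 1190 − 182 ≡ 1008 (mod 5207).
Need 1179⁻¹ mod 5207. Extended Euclid on (5207, 1179):
5207 = 4*1179 + 491
1179 = 2*491 + 197
491 = 2*197 + 97
197 = 2*97 + 3
97 = 32*3 + 1
3 = 3*1 + 0
Back-substitute:
1 = 97 − 32·3
1 = −32·197 + 65·97
1 = 65·491 − 162·197
1 = −162·1179 + 389·491
1 = 389·5207 − 1718·1179
1179⁻¹ ≡ 3489 (mod 5207), so k ≡ 3489·1008 ≡ 2187 (mod 5207).
x = 182 + 1179·2187 = 2578655.

2578655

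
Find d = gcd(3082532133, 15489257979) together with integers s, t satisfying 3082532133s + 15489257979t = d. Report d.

Repeated division:
15489257979 = 5*3082532133 + 76597314
3082532133 = 40*76597314 + 18639573
76597314 = 4*18639573 + 2039022
18639573 = 9*2039022 + 288375
2039022 = 7*288375 + 20397
288375 = 14*20397 + 2817
20397 = 7*2817 + 678
2817 = 4*678 + 105
678 = 6*105 + 48
105 = 2*48 + 9
48 = 5*9 + 3
9 = 3*3 + 0
gcd(3082532133, 15489257979) = 3.
Express as a combination:
3 = 48 − 5·9
3 = −5·105 + 11·48
3 = 11·678 − 71·105
3 = −71·2817 + 295·678
3 = 295·20397 − 2136·2817
3 = −2136·288375 + 30199·20397
3 = 30199·2039022 − 213529·288375
3 = −213529·18639573 + 1951960·2039022
3 = 1951960·76597314 − 8021369·18639573
3 = −8021369·3082532133 + 322806720·76597314
3 = 322806720·15489257979 − 1622054969·3082532133
So 3 = (322806720)·15489257979 + (-1622054969)·3082532133.

3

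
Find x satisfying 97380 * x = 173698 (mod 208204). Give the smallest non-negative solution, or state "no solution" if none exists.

gcd(97380, 208204):
208204 = 2*97380 + 13444
97380 = 7*13444 + 3272
13444 = 4*3272 + 356
3272 = 9*356 + 68
356 = 5*68 + 16
68 = 4*16 + 4
16 = 4*4 + 0
gcd = 4, but 4 ∤ 173698, so the congruence has no solution.

no solution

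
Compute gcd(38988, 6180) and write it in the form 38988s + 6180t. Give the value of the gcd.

12

Euclidean algorithm:
38988 = 6·6180 + 1908
6180 = 3·1908 + 456
1908 = 4·456 + 84
456 = 5·84 + 36
84 = 2·36 + 12
36 = 3·12 + 0
gcd(38988, 6180) = 12.
Express as a combination:
12 = 84 − 2·36
12 = −2·456 + 11·84
12 = 11·1908 − 46·456
12 = −46·6180 + 149·1908
12 = 149·38988 − 940·6180
So 12 = (149)·38988 + (-940)·6180.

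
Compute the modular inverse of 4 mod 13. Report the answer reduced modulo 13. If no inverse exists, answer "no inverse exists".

Run Euclid on (13, 4):
13 = 3×4 + 1
4 = 4×1 + 0
The gcd is 1. Working backward:
1 = 13 − 3·4
Hence 4⁻¹ ≡ -3 ≡ 10 (mod 13).

10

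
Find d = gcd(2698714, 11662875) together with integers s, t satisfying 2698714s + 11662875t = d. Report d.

1

Euclidean algorithm:
11662875 = 4×2698714 + 868019
2698714 = 3×868019 + 94657
868019 = 9×94657 + 16106
94657 = 5×16106 + 14127
16106 = 1×14127 + 1979
14127 = 7×1979 + 274
1979 = 7×274 + 61
274 = 4×61 + 30
61 = 2×30 + 1
30 = 30×1 + 0
gcd(2698714, 11662875) = 1.
Back-substituting:
1 = 61 − 2·30
1 = −2·274 + 9·61
1 = 9·1979 − 65·274
1 = −65·14127 + 464·1979
1 = 464·16106 − 529·14127
1 = −529·94657 + 3109·16106
1 = 3109·868019 − 28510·94657
1 = −28510·2698714 + 88639·868019
1 = 88639·11662875 − 383066·2698714
So 1 = (88639)·11662875 + (-383066)·2698714.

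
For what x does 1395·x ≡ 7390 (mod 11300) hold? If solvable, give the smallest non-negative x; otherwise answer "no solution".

First find gcd(1395, 11300):
11300 = 8·1395 + 140
1395 = 9·140 + 135
140 = 1·135 + 5
135 = 27·5 + 0
gcd = 5 and 5 | 7390, so solutions exist. Divide through by 5: 279x ≡ 1478 (mod 2260).
Now find 279⁻¹ mod 2260:
2260 = 8×279 + 28
279 = 9×28 + 27
28 = 1×27 + 1
27 = 27×1 + 0
Back-substitute:
1 = 28 − 27
1 = −279 + 10·28
1 = 10·2260 − 81·279
So 279·(-81) ≡ 1 (mod 2260), i.e. 279⁻¹ ≡ 2179.
Then x ≡ 2179·1478 ≡ 62 (mod 2260); the smallest non-negative solution is x = 62.

62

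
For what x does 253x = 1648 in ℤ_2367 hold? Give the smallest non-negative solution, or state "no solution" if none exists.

1045

First find gcd(253, 2367):
2367 = 9×253 + 90
253 = 2×90 + 73
90 = 1×73 + 17
73 = 4×17 + 5
17 = 3×5 + 2
5 = 2×2 + 1
2 = 2×1 + 0
gcd = 1, so a unique solution mod 2367 exists.
Back-substitute for the Bézout coefficients:
1 = 5 − 2·2
1 = −2·17 + 7·5
1 = 7·73 − 30·17
1 = −30·90 + 37·73
1 = 37·253 − 104·90
1 = −104·2367 + 973·253
So 253·(973) ≡ 1 (mod 2367), giving 253⁻¹ ≡ 973.
x ≡ 253⁻¹·1648 ≡ 973·1648 ≡ 1045 (mod 2367).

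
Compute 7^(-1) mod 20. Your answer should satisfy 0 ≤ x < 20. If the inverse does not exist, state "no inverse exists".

3

Run Euclid on (20, 7):
20 = 2·7 + 6
7 = 1·6 + 1
6 = 6·1 + 0
The gcd is 1. Working backward:
1 = 7 − 6
1 = −20 + 3·7
So 7·3 ≡ 1 (mod 20).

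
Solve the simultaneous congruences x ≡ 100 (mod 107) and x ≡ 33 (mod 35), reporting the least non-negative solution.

Write x = 100 + 107·k. Then 107·k ≡ 33 − 100 ≡ 3 (mod 35).
Need 107⁻¹ mod 35. Extended Euclid on (35, 2):
35 = 17×2 + 1
2 = 2×1 + 0
Back-substitute:
1 = 35 − 17·2
107⁻¹ ≡ 18 (mod 35), so k ≡ 18·3 ≡ 19 (mod 35).
x = 100 + 107·19 = 2133.

2133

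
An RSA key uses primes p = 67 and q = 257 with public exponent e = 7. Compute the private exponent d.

9655

φ(n) = (p−1)(q−1) = 66·256 = 16896.
Need d with 7·d ≡ 1 (mod 16896). Apply the extended Euclidean algorithm:
16896 = 2413·7 + 5
7 = 1·5 + 2
5 = 2·2 + 1
2 = 2·1 + 0
Back-substitute:
1 = 5 − 2·2
1 = −2·7 + 3·5
1 = 3·16896 − 7241·7
So 7·(-7241) ≡ 1 (mod 16896), hence d ≡ -7241 ≡ 9655 (mod 16896).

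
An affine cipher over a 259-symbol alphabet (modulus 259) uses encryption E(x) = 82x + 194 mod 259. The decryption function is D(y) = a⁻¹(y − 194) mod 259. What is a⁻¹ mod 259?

199

Extended Euclidean algorithm:
259 = 3×82 + 13
82 = 6×13 + 4
13 = 3×4 + 1
4 = 4×1 + 0
The gcd is 1. Working backward:
1 = 13 − 3·4
1 = −3·82 + 19·13
1 = 19·259 − 60·82
So 82·(-60) ≡ 1 (mod 259), and -60 ≡ 199 (mod 259).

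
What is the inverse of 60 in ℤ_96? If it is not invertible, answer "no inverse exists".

Compute gcd(60, 96):
96 = 1·60 + 36
60 = 1·36 + 24
36 = 1·24 + 12
24 = 2·12 + 0
Since gcd = 12 > 1, 60 is not a unit mod 96.

no inverse exists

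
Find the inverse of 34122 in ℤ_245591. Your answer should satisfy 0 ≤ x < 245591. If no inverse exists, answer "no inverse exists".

Apply the Euclidean algorithm to 245591 and 34122:
245591 = 7×34122 + 6737
34122 = 5×6737 + 437
6737 = 15×437 + 182
437 = 2×182 + 73
182 = 2×73 + 36
73 = 2×36 + 1
36 = 36×1 + 0
Since gcd(34122, 245591) = 1, back-substitute to write 1 as a combination:
1 = 73 − 2·36
1 = −2·182 + 5·73
1 = 5·437 − 12·182
1 = −12·6737 + 185·437
1 = 185·34122 − 937·6737
1 = −937·245591 + 6744·34122
So 34122·6744 ≡ 1 (mod 245591).

6744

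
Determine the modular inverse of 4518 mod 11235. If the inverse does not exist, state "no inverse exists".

Compute gcd(4518, 11235):
11235 = 2*4518 + 2199
4518 = 2*2199 + 120
2199 = 18*120 + 39
120 = 3*39 + 3
39 = 13*3 + 0
The gcd is 3, not 1, hence no inverse exists.

no inverse exists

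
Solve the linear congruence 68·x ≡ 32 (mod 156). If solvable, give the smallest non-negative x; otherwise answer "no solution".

28

First find gcd(68, 156):
156 = 2*68 + 20
68 = 3*20 + 8
20 = 2*8 + 4
8 = 2*4 + 0
gcd = 4 and 4 | 32, so solutions exist. Divide through by 4: 17x ≡ 8 (mod 39).
Now find 17⁻¹ mod 39:
39 = 2·17 + 5
17 = 3·5 + 2
5 = 2·2 + 1
2 = 2·1 + 0
Back-substitute:
1 = 5 − 2·2
1 = −2·17 + 7·5
1 = 7·39 − 16·17
So 17·(-16) ≡ 1 (mod 39), i.e. 17⁻¹ ≡ 23.
Then x ≡ 23·8 ≡ 28 (mod 39); the smallest non-negative solution is x = 28.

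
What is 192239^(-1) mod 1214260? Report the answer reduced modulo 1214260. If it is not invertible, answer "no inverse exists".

838699

Run Euclid on (1214260, 192239):
1214260 = 6·192239 + 60826
192239 = 3·60826 + 9761
60826 = 6·9761 + 2260
9761 = 4·2260 + 721
2260 = 3·721 + 97
721 = 7·97 + 42
97 = 2·42 + 13
42 = 3·13 + 3
13 = 4·3 + 1
3 = 3·1 + 0
The gcd is 1. Working backward:
1 = 13 − 4·3
1 = −4·42 + 13·13
1 = 13·97 − 30·42
1 = −30·721 + 223·97
1 = 223·2260 − 699·721
1 = −699·9761 + 3019·2260
1 = 3019·60826 − 18813·9761
1 = −18813·192239 + 59458·60826
1 = 59458·1214260 − 375561·192239
Hence 192239⁻¹ ≡ -375561 ≡ 838699 (mod 1214260).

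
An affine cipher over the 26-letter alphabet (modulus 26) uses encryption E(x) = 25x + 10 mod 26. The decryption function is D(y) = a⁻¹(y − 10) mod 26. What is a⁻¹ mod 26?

25

gcd(26, 25) by repeated division:
26 = 1*25 + 1
25 = 25*1 + 0
gcd = 1, so the inverse exists. Back-substitute:
1 = 26 − 25
Hence 25⁻¹ ≡ -1 ≡ 25 (mod 26).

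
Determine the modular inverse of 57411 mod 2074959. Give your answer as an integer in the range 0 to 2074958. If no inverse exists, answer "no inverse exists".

no inverse exists

Euclidean algorithm on 2074959, 57411:
2074959 = 36*57411 + 8163
57411 = 7*8163 + 270
8163 = 30*270 + 63
270 = 4*63 + 18
63 = 3*18 + 9
18 = 2*9 + 0
gcd(57411, 2074959) = 9 ≠ 1, so 57411 has no multiplicative inverse modulo 2074959.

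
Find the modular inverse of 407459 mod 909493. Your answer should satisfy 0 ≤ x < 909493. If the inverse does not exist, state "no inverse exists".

no inverse exists

Compute gcd(407459, 909493):
909493 = 2·407459 + 94575
407459 = 4·94575 + 29159
94575 = 3·29159 + 7098
29159 = 4·7098 + 767
7098 = 9·767 + 195
767 = 3·195 + 182
195 = 1·182 + 13
182 = 14·13 + 0
gcd(407459, 909493) = 13 ≠ 1, so 407459 has no multiplicative inverse modulo 909493.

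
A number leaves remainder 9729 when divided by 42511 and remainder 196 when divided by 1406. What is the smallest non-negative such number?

Write x = 9729 + 42511·k. Then 42511·k ≡ 196 − 9729 ≡ 309 (mod 1406).
Need 42511⁻¹ mod 1406. Extended Euclid on (1406, 331):
1406 = 4*331 + 82
331 = 4*82 + 3
82 = 27*3 + 1
3 = 3*1 + 0
Back-substitute:
1 = 82 − 27·3
1 = −27·331 + 109·82
1 = 109·1406 − 463·331
42511⁻¹ ≡ 943 (mod 1406), so k ≡ 943·309 ≡ 345 (mod 1406).
x = 9729 + 42511·345 = 14676024.

14676024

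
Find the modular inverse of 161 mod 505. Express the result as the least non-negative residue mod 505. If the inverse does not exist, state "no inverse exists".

436

Apply the Euclidean algorithm to 505 and 161:
505 = 3·161 + 22
161 = 7·22 + 7
22 = 3·7 + 1
7 = 7·1 + 0
Since gcd(161, 505) = 1, back-substitute to write 1 as a combination:
1 = 22 − 3·7
1 = −3·161 + 22·22
1 = 22·505 − 69·161
Hence 161⁻¹ ≡ -69 ≡ 436 (mod 505).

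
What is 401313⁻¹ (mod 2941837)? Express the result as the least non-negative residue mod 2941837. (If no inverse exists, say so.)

Extended Euclidean algorithm:
2941837 = 7·401313 + 132646
401313 = 3·132646 + 3375
132646 = 39·3375 + 1021
3375 = 3·1021 + 312
1021 = 3·312 + 85
312 = 3·85 + 57
85 = 1·57 + 28
57 = 2·28 + 1
28 = 28·1 + 0
Since gcd(401313, 2941837) = 1, back-substitute to write 1 as a combination:
1 = 57 − 2·28
1 = −2·85 + 3·57
1 = 3·312 − 11·85
1 = −11·1021 + 36·312
1 = 36·3375 − 119·1021
1 = −119·132646 + 4677·3375
1 = 4677·401313 − 14150·132646
1 = −14150·2941837 + 103727·401313
So 401313·103727 ≡ 1 (mod 2941837).

103727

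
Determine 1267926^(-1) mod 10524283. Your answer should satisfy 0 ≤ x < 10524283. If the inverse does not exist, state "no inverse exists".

Euclidean algorithm on 10524283, 1267926:
10524283 = 8·1267926 + 380875
1267926 = 3·380875 + 125301
380875 = 3·125301 + 4972
125301 = 25·4972 + 1001
4972 = 4·1001 + 968
1001 = 1·968 + 33
968 = 29·33 + 11
33 = 3·11 + 0
Since gcd = 11 > 1, 1267926 is not a unit mod 10524283.

no inverse exists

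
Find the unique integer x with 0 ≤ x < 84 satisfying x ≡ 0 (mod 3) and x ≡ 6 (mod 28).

6

Write x = 0 + 3·k. Then 3·k ≡ 6 − 0 ≡ 6 (mod 28).
Need 3⁻¹ mod 28. Extended Euclid on (28, 3):
28 = 9·3 + 1
3 = 3·1 + 0
Back-substitute:
1 = 28 − 9·3
3⁻¹ ≡ 19 (mod 28), so k ≡ 19·6 ≡ 2 (mod 28).
x = 0 + 3·2 = 6.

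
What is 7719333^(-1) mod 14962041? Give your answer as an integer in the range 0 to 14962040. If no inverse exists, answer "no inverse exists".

no inverse exists

Compute gcd(7719333, 14962041):
14962041 = 1×7719333 + 7242708
7719333 = 1×7242708 + 476625
7242708 = 15×476625 + 93333
476625 = 5×93333 + 9960
93333 = 9×9960 + 3693
9960 = 2×3693 + 2574
3693 = 1×2574 + 1119
2574 = 2×1119 + 336
1119 = 3×336 + 111
336 = 3×111 + 3
111 = 37×3 + 0
The gcd is 3, not 1, hence no inverse exists.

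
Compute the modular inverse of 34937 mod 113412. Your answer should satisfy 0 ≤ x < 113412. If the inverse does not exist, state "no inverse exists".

15533

gcd(113412, 34937) by repeated division:
113412 = 3*34937 + 8601
34937 = 4*8601 + 533
8601 = 16*533 + 73
533 = 7*73 + 22
73 = 3*22 + 7
22 = 3*7 + 1
7 = 7*1 + 0
Since gcd(34937, 113412) = 1, back-substitute to write 1 as a combination:
1 = 22 − 3·7
1 = −3·73 + 10·22
1 = 10·533 − 73·73
1 = −73·8601 + 1178·533
1 = 1178·34937 − 4785·8601
1 = −4785·113412 + 15533·34937
So 34937·15533 ≡ 1 (mod 113412).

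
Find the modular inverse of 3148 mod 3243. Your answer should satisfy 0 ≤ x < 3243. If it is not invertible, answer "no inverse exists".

751

gcd(3243, 3148) by repeated division:
3243 = 1×3148 + 95
3148 = 33×95 + 13
95 = 7×13 + 4
13 = 3×4 + 1
4 = 4×1 + 0
Since gcd(3148, 3243) = 1, back-substitute to write 1 as a combination:
1 = 13 − 3·4
1 = −3·95 + 22·13
1 = 22·3148 − 729·95
1 = −729·3243 + 751·3148
So 3148·751 ≡ 1 (mod 3243).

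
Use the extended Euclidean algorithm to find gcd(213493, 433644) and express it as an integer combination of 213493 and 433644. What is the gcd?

1

Euclidean algorithm:
433644 = 2·213493 + 6658
213493 = 32·6658 + 437
6658 = 15·437 + 103
437 = 4·103 + 25
103 = 4·25 + 3
25 = 8·3 + 1
3 = 3·1 + 0
gcd(213493, 433644) = 1.
Express as a combination:
1 = 25 − 8·3
1 = −8·103 + 33·25
1 = 33·437 − 140·103
1 = −140·6658 + 2133·437
1 = 2133·213493 − 68396·6658
1 = −68396·433644 + 138925·213493
So 1 = (-68396)·433644 + (138925)·213493.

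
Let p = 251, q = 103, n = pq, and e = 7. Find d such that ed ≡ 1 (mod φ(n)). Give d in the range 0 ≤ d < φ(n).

φ(n) = (p−1)(q−1) = 250·102 = 25500.
Need d with 7·d ≡ 1 (mod 25500). Apply the extended Euclidean algorithm:
25500 = 3642*7 + 6
7 = 1*6 + 1
6 = 6*1 + 0
Back-substitute:
1 = 7 − 6
1 = −25500 + 3643·7
So 7·3643 ≡ 1 (mod 25500), hence d = 3643.

3643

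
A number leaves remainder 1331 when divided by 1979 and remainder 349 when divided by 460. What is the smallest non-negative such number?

Write x = 1331 + 1979·k. Then 1979·k ≡ 349 − 1331 ≡ 398 (mod 460).
Need 1979⁻¹ mod 460. Extended Euclid on (460, 139):
460 = 3·139 + 43
139 = 3·43 + 10
43 = 4·10 + 3
10 = 3·3 + 1
3 = 3·1 + 0
Back-substitute:
1 = 10 − 3·3
1 = −3·43 + 13·10
1 = 13·139 − 42·43
1 = −42·460 + 139·139
1979⁻¹ ≡ 139 (mod 460), so k ≡ 139·398 ≡ 122 (mod 460).
x = 1331 + 1979·122 = 242769.

242769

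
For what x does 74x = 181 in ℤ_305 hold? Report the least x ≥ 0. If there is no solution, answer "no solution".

89

First find gcd(74, 305):
305 = 4*74 + 9
74 = 8*9 + 2
9 = 4*2 + 1
2 = 2*1 + 0
gcd = 1, so a unique solution mod 305 exists.
Back-substitute for the Bézout coefficients:
1 = 9 − 4·2
1 = −4·74 + 33·9
1 = 33·305 − 136·74
So 74·(-136) ≡ 1 (mod 305), giving 74⁻¹ ≡ 169.
x ≡ 74⁻¹·181 ≡ 169·181 ≡ 89 (mod 305).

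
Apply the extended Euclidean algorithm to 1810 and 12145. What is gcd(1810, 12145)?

Apply Euclid's algorithm to 12145 and 1810:
12145 = 6·1810 + 1285
1810 = 1·1285 + 525
1285 = 2·525 + 235
525 = 2·235 + 55
235 = 4·55 + 15
55 = 3·15 + 10
15 = 1·10 + 5
10 = 2·5 + 0
gcd(1810, 12145) = 5.
Back-substituting:
5 = 15 − 10
5 = −55 + 4·15
5 = 4·235 − 17·55
5 = −17·525 + 38·235
5 = 38·1285 − 93·525
5 = −93·1810 + 131·1285
5 = 131·12145 − 879·1810
So 5 = (131)·12145 + (-879)·1810.

5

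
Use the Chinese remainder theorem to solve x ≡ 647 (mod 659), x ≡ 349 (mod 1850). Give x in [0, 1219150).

Write x = 647 + 659·k. Then 659·k ≡ 349 − 647 ≡ 1552 (mod 1850).
Need 659⁻¹ mod 1850. Extended Euclid on (1850, 659):
1850 = 2·659 + 532
659 = 1·532 + 127
532 = 4·127 + 24
127 = 5·24 + 7
24 = 3·7 + 3
7 = 2·3 + 1
3 = 3·1 + 0
Back-substitute:
1 = 7 − 2·3
1 = −2·24 + 7·7
1 = 7·127 − 37·24
1 = −37·532 + 155·127
1 = 155·659 − 192·532
1 = −192·1850 + 539·659
659⁻¹ ≡ 539 (mod 1850), so k ≡ 539·1552 ≡ 328 (mod 1850).
x = 647 + 659·328 = 216799.

216799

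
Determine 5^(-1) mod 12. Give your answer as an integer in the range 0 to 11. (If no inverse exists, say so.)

gcd(12, 5) by repeated division:
12 = 2×5 + 2
5 = 2×2 + 1
2 = 2×1 + 0
The gcd is 1. Working backward:
1 = 5 − 2·2
1 = −2·12 + 5·5
So 5·5 ≡ 1 (mod 12).

5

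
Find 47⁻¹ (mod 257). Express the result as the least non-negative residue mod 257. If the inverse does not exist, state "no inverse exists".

175

Run Euclid on (257, 47):
257 = 5·47 + 22
47 = 2·22 + 3
22 = 7·3 + 1
3 = 3·1 + 0
The gcd is 1. Working backward:
1 = 22 − 7·3
1 = −7·47 + 15·22
1 = 15·257 − 82·47
Hence 47⁻¹ ≡ -82 ≡ 175 (mod 257).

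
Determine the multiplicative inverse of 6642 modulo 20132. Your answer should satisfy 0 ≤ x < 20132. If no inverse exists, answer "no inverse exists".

Compute gcd(6642, 20132):
20132 = 3×6642 + 206
6642 = 32×206 + 50
206 = 4×50 + 6
50 = 8×6 + 2
6 = 3×2 + 0
Since gcd = 2 > 1, 6642 is not a unit mod 20132.

no inverse exists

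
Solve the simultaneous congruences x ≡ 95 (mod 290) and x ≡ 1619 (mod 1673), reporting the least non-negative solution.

Write x = 95 + 290·k. Then 290·k ≡ 1619 − 95 ≡ 1524 (mod 1673).
Need 290⁻¹ mod 1673. Extended Euclid on (1673, 290):
1673 = 5×290 + 223
290 = 1×223 + 67
223 = 3×67 + 22
67 = 3×22 + 1
22 = 22×1 + 0
Back-substitute:
1 = 67 − 3·22
1 = −3·223 + 10·67
1 = 10·290 − 13·223
1 = −13·1673 + 75·290
290⁻¹ ≡ 75 (mod 1673), so k ≡ 75·1524 ≡ 536 (mod 1673).
x = 95 + 290·536 = 155535.

155535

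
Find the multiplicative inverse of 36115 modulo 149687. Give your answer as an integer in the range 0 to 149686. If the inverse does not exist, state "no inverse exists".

23053

Run Euclid on (149687, 36115):
149687 = 4×36115 + 5227
36115 = 6×5227 + 4753
5227 = 1×4753 + 474
4753 = 10×474 + 13
474 = 36×13 + 6
13 = 2×6 + 1
6 = 6×1 + 0
Since gcd(36115, 149687) = 1, back-substitute to write 1 as a combination:
1 = 13 − 2·6
1 = −2·474 + 73·13
1 = 73·4753 − 732·474
1 = −732·5227 + 805·4753
1 = 805·36115 − 5562·5227
1 = −5562·149687 + 23053·36115
So 36115·23053 ≡ 1 (mod 149687).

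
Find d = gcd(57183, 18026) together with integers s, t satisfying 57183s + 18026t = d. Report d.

Apply Euclid's algorithm to 57183 and 18026:
57183 = 3*18026 + 3105
18026 = 5*3105 + 2501
3105 = 1*2501 + 604
2501 = 4*604 + 85
604 = 7*85 + 9
85 = 9*9 + 4
9 = 2*4 + 1
4 = 4*1 + 0
gcd(57183, 18026) = 1.
Working backward:
1 = 9 − 2·4
1 = −2·85 + 19·9
1 = 19·604 − 135·85
1 = −135·2501 + 559·604
1 = 559·3105 − 694·2501
1 = −694·18026 + 4029·3105
1 = 4029·57183 − 12781·18026
So 1 = (4029)·57183 + (-12781)·18026.

1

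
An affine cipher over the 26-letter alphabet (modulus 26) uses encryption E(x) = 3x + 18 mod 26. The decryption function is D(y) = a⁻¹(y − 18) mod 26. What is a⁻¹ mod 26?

9

Apply the Euclidean algorithm to 26 and 3:
26 = 8*3 + 2
3 = 1*2 + 1
2 = 2*1 + 0
Since gcd(3, 26) = 1, back-substitute to write 1 as a combination:
1 = 3 − 2
1 = −26 + 9·3
So 3·9 ≡ 1 (mod 26).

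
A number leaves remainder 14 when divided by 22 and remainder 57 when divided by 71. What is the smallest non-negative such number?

696

Write x = 14 + 22·k. Then 22·k ≡ 57 − 14 ≡ 43 (mod 71).
Need 22⁻¹ mod 71. Extended Euclid on (71, 22):
71 = 3*22 + 5
22 = 4*5 + 2
5 = 2*2 + 1
2 = 2*1 + 0
Back-substitute:
1 = 5 − 2·2
1 = −2·22 + 9·5
1 = 9·71 − 29·22
22⁻¹ ≡ 42 (mod 71), so k ≡ 42·43 ≡ 31 (mod 71).
x = 14 + 22·31 = 696.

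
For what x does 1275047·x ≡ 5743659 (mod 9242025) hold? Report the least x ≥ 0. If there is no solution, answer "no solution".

First find gcd(1275047, 9242025):
9242025 = 7*1275047 + 316696
1275047 = 4*316696 + 8263
316696 = 38*8263 + 2702
8263 = 3*2702 + 157
2702 = 17*157 + 33
157 = 4*33 + 25
33 = 1*25 + 8
25 = 3*8 + 1
8 = 8*1 + 0
gcd = 1, so a unique solution mod 9242025 exists.
Back-substitute for the Bézout coefficients:
1 = 25 − 3·8
1 = −3·33 + 4·25
1 = 4·157 − 19·33
1 = −19·2702 + 327·157
1 = 327·8263 − 1000·2702
1 = −1000·316696 + 38327·8263
1 = 38327·1275047 − 154308·316696
1 = −154308·9242025 + 1118483·1275047
So 1275047·(1118483) ≡ 1 (mod 9242025), giving 1275047⁻¹ ≡ 1118483.
x ≡ 1275047⁻¹·5743659 ≡ 1118483·5743659 ≡ 7161672 (mod 9242025).

7161672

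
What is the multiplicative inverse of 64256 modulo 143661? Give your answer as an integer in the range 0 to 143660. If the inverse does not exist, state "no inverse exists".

Apply the Euclidean algorithm to 143661 and 64256:
143661 = 2*64256 + 15149
64256 = 4*15149 + 3660
15149 = 4*3660 + 509
3660 = 7*509 + 97
509 = 5*97 + 24
97 = 4*24 + 1
24 = 24*1 + 0
gcd = 1, so the inverse exists. Back-substitute:
1 = 97 − 4·24
1 = −4·509 + 21·97
1 = 21·3660 − 151·509
1 = −151·15149 + 625·3660
1 = 625·64256 − 2651·15149
1 = −2651·143661 + 5927·64256
So 64256·5927 ≡ 1 (mod 143661).

5927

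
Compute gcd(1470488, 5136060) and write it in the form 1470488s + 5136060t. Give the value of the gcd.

Repeated division:
5136060 = 3×1470488 + 724596
1470488 = 2×724596 + 21296
724596 = 34×21296 + 532
21296 = 40×532 + 16
532 = 33×16 + 4
16 = 4×4 + 0
gcd(1470488, 5136060) = 4.
Working backward:
4 = 532 − 33·16
4 = −33·21296 + 1321·532
4 = 1321·724596 − 44947·21296
4 = −44947·1470488 + 91215·724596
4 = 91215·5136060 − 318592·1470488
So 4 = (91215)·5136060 + (-318592)·1470488.

4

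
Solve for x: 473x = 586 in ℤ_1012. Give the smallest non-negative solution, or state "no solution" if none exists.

gcd(473, 1012):
1012 = 2*473 + 66
473 = 7*66 + 11
66 = 6*11 + 0
gcd = 11, but 11 ∤ 586, so the congruence has no solution.

no solution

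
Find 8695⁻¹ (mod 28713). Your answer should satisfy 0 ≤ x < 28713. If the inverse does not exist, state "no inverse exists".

22234

Apply the Euclidean algorithm to 28713 and 8695:
28713 = 3*8695 + 2628
8695 = 3*2628 + 811
2628 = 3*811 + 195
811 = 4*195 + 31
195 = 6*31 + 9
31 = 3*9 + 4
9 = 2*4 + 1
4 = 4*1 + 0
Since gcd(8695, 28713) = 1, back-substitute to write 1 as a combination:
1 = 9 − 2·4
1 = −2·31 + 7·9
1 = 7·195 − 44·31
1 = −44·811 + 183·195
1 = 183·2628 − 593·811
1 = −593·8695 + 1962·2628
1 = 1962·28713 − 6479·8695
So 8695·(-6479) ≡ 1 (mod 28713), and -6479 ≡ 22234 (mod 28713).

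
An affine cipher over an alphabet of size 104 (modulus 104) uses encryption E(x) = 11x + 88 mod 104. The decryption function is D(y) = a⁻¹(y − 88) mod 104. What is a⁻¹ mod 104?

Apply the Euclidean algorithm to 104 and 11:
104 = 9·11 + 5
11 = 2·5 + 1
5 = 5·1 + 0
Since gcd(11, 104) = 1, back-substitute to write 1 as a combination:
1 = 11 − 2·5
1 = −2·104 + 19·11
So 11·19 ≡ 1 (mod 104).

19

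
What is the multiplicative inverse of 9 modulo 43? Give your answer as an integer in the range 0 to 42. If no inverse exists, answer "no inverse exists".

gcd(43, 9) by repeated division:
43 = 4*9 + 7
9 = 1*7 + 2
7 = 3*2 + 1
2 = 2*1 + 0
gcd = 1, so the inverse exists. Back-substitute:
1 = 7 − 3·2
1 = −3·9 + 4·7
1 = 4·43 − 19·9
So 9·(-19) ≡ 1 (mod 43), and -19 ≡ 24 (mod 43).

24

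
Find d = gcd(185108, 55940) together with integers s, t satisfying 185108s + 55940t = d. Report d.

4

Euclidean algorithm:
185108 = 3×55940 + 17288
55940 = 3×17288 + 4076
17288 = 4×4076 + 984
4076 = 4×984 + 140
984 = 7×140 + 4
140 = 35×4 + 0
gcd(185108, 55940) = 4.
Back-substituting:
4 = 984 − 7·140
4 = −7·4076 + 29·984
4 = 29·17288 − 123·4076
4 = −123·55940 + 398·17288
4 = 398·185108 − 1317·55940
So 4 = (398)·185108 + (-1317)·55940.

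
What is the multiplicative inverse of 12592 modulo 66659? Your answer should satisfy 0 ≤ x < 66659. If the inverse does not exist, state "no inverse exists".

20778

Run Euclid on (66659, 12592):
66659 = 5×12592 + 3699
12592 = 3×3699 + 1495
3699 = 2×1495 + 709
1495 = 2×709 + 77
709 = 9×77 + 16
77 = 4×16 + 13
16 = 1×13 + 3
13 = 4×3 + 1
3 = 3×1 + 0
The gcd is 1. Working backward:
1 = 13 − 4·3
1 = −4·16 + 5·13
1 = 5·77 − 24·16
1 = −24·709 + 221·77
1 = 221·1495 − 466·709
1 = −466·3699 + 1153·1495
1 = 1153·12592 − 3925·3699
1 = −3925·66659 + 20778·12592
So 12592·20778 ≡ 1 (mod 66659).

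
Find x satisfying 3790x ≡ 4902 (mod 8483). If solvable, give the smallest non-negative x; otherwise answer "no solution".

First find gcd(3790, 8483):
8483 = 2×3790 + 903
3790 = 4×903 + 178
903 = 5×178 + 13
178 = 13×13 + 9
13 = 1×9 + 4
9 = 2×4 + 1
4 = 4×1 + 0
gcd = 1, so a unique solution mod 8483 exists.
Back-substitute for the Bézout coefficients:
1 = 9 − 2·4
1 = −2·13 + 3·9
1 = 3·178 − 41·13
1 = −41·903 + 208·178
1 = 208·3790 − 873·903
1 = −873·8483 + 1954·3790
So 3790·(1954) ≡ 1 (mod 8483), giving 3790⁻¹ ≡ 1954.
x ≡ 3790⁻¹·4902 ≡ 1954·4902 ≡ 1201 (mod 8483).

1201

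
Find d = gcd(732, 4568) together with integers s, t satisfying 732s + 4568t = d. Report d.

Apply Euclid's algorithm to 4568 and 732:
4568 = 6×732 + 176
732 = 4×176 + 28
176 = 6×28 + 8
28 = 3×8 + 4
8 = 2×4 + 0
gcd(732, 4568) = 4.
Express as a combination:
4 = 28 − 3·8
4 = −3·176 + 19·28
4 = 19·732 − 79·176
4 = −79·4568 + 493·732
So 4 = (-79)·4568 + (493)·732.

4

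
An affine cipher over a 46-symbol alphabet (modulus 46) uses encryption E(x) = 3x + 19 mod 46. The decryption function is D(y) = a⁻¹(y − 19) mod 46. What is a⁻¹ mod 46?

Apply the Euclidean algorithm to 46 and 3:
46 = 15×3 + 1
3 = 3×1 + 0
gcd = 1, so the inverse exists. Back-substitute:
1 = 46 − 15·3
So 3·(-15) ≡ 1 (mod 46), and -15 ≡ 31 (mod 46).

31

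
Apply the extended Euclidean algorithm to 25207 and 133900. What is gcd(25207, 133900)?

13

Repeated division:
133900 = 5·25207 + 7865
25207 = 3·7865 + 1612
7865 = 4·1612 + 1417
1612 = 1·1417 + 195
1417 = 7·195 + 52
195 = 3·52 + 39
52 = 1·39 + 13
39 = 3·13 + 0
gcd(25207, 133900) = 13.
Back-substituting:
13 = 52 − 39
13 = −195 + 4·52
13 = 4·1417 − 29·195
13 = −29·1612 + 33·1417
13 = 33·7865 − 161·1612
13 = −161·25207 + 516·7865
13 = 516·133900 − 2741·25207
So 13 = (516)·133900 + (-2741)·25207.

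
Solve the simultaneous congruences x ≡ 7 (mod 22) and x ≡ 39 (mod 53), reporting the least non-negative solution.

Write x = 7 + 22·k. Then 22·k ≡ 39 − 7 ≡ 32 (mod 53).
Need 22⁻¹ mod 53. Extended Euclid on (53, 22):
53 = 2*22 + 9
22 = 2*9 + 4
9 = 2*4 + 1
4 = 4*1 + 0
Back-substitute:
1 = 9 − 2·4
1 = −2·22 + 5·9
1 = 5·53 − 12·22
22⁻¹ ≡ 41 (mod 53), so k ≡ 41·32 ≡ 40 (mod 53).
x = 7 + 22·40 = 887.

887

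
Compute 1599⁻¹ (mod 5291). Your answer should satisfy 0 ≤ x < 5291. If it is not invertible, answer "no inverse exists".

no inverse exists

Euclidean algorithm on 5291, 1599:
5291 = 3*1599 + 494
1599 = 3*494 + 117
494 = 4*117 + 26
117 = 4*26 + 13
26 = 2*13 + 0
Since gcd = 13 > 1, 1599 is not a unit mod 5291.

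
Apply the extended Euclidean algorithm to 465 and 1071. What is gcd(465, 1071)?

3

Repeated division:
1071 = 2*465 + 141
465 = 3*141 + 42
141 = 3*42 + 15
42 = 2*15 + 12
15 = 1*12 + 3
12 = 4*3 + 0
gcd(465, 1071) = 3.
Express as a combination:
3 = 15 − 12
3 = −42 + 3·15
3 = 3·141 − 10·42
3 = −10·465 + 33·141
3 = 33·1071 − 76·465
So 3 = (33)·1071 + (-76)·465.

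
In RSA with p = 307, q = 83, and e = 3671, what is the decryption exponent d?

2447

φ(n) = (p−1)(q−1) = 306·82 = 25092.
Need d with 3671·d ≡ 1 (mod 25092). Apply the extended Euclidean algorithm:
25092 = 6×3671 + 3066
3671 = 1×3066 + 605
3066 = 5×605 + 41
605 = 14×41 + 31
41 = 1×31 + 10
31 = 3×10 + 1
10 = 10×1 + 0
Back-substitute:
1 = 31 − 3·10
1 = −3·41 + 4·31
1 = 4·605 − 59·41
1 = −59·3066 + 299·605
1 = 299·3671 − 358·3066
1 = −358·25092 + 2447·3671
So 3671·2447 ≡ 1 (mod 25092), hence d = 2447.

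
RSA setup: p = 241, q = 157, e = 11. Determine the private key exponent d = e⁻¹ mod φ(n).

φ(n) = (p−1)(q−1) = 240·156 = 37440.
Need d with 11·d ≡ 1 (mod 37440). Apply the extended Euclidean algorithm:
37440 = 3403*11 + 7
11 = 1*7 + 4
7 = 1*4 + 3
4 = 1*3 + 1
3 = 3*1 + 0
Back-substitute:
1 = 4 − 3
1 = −7 + 2·4
1 = 2·11 − 3·7
1 = −3·37440 + 10211·11
So 11·10211 ≡ 1 (mod 37440), hence d = 10211.

10211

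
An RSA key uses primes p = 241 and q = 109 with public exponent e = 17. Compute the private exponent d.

10673

φ(n) = (p−1)(q−1) = 240·108 = 25920.
Need d with 17·d ≡ 1 (mod 25920). Apply the extended Euclidean algorithm:
25920 = 1524·17 + 12
17 = 1·12 + 5
12 = 2·5 + 2
5 = 2·2 + 1
2 = 2·1 + 0
Back-substitute:
1 = 5 − 2·2
1 = −2·12 + 5·5
1 = 5·17 − 7·12
1 = −7·25920 + 10673·17
So 17·10673 ≡ 1 (mod 25920), hence d = 10673.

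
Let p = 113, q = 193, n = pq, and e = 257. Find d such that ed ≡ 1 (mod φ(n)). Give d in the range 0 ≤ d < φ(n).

17153

φ(n) = (p−1)(q−1) = 112·192 = 21504.
Need d with 257·d ≡ 1 (mod 21504). Apply the extended Euclidean algorithm:
21504 = 83·257 + 173
257 = 1·173 + 84
173 = 2·84 + 5
84 = 16·5 + 4
5 = 1·4 + 1
4 = 4·1 + 0
Back-substitute:
1 = 5 − 4
1 = −84 + 17·5
1 = 17·173 − 35·84
1 = −35·257 + 52·173
1 = 52·21504 − 4351·257
So 257·(-4351) ≡ 1 (mod 21504), hence d ≡ -4351 ≡ 17153 (mod 21504).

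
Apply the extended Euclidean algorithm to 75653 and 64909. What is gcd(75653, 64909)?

1

Apply Euclid's algorithm to 75653 and 64909:
75653 = 1·64909 + 10744
64909 = 6·10744 + 445
10744 = 24·445 + 64
445 = 6·64 + 61
64 = 1·61 + 3
61 = 20·3 + 1
3 = 3·1 + 0
gcd(75653, 64909) = 1.
Working backward:
1 = 61 − 20·3
1 = −20·64 + 21·61
1 = 21·445 − 146·64
1 = −146·10744 + 3525·445
1 = 3525·64909 − 21296·10744
1 = −21296·75653 + 24821·64909
So 1 = (-21296)·75653 + (24821)·64909.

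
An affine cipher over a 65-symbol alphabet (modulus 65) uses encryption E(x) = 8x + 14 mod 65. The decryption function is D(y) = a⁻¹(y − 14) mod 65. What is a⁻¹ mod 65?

57

gcd(65, 8) by repeated division:
65 = 8*8 + 1
8 = 8*1 + 0
The gcd is 1. Working backward:
1 = 65 − 8·8
Hence 8⁻¹ ≡ -8 ≡ 57 (mod 65).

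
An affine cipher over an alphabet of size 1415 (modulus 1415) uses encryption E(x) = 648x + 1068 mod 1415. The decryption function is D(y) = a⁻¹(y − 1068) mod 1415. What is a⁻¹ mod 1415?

107

Extended Euclidean algorithm:
1415 = 2·648 + 119
648 = 5·119 + 53
119 = 2·53 + 13
53 = 4·13 + 1
13 = 13·1 + 0
gcd = 1, so the inverse exists. Back-substitute:
1 = 53 − 4·13
1 = −4·119 + 9·53
1 = 9·648 − 49·119
1 = −49·1415 + 107·648
So 648·107 ≡ 1 (mod 1415).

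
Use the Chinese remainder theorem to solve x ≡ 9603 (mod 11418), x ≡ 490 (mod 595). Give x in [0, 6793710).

3537765

Write x = 9603 + 11418·k. Then 11418·k ≡ 490 − 9603 ≡ 407 (mod 595).
Need 11418⁻¹ mod 595. Extended Euclid on (595, 113):
595 = 5·113 + 30
113 = 3·30 + 23
30 = 1·23 + 7
23 = 3·7 + 2
7 = 3·2 + 1
2 = 2·1 + 0
Back-substitute:
1 = 7 − 3·2
1 = −3·23 + 10·7
1 = 10·30 − 13·23
1 = −13·113 + 49·30
1 = 49·595 − 258·113
11418⁻¹ ≡ 337 (mod 595), so k ≡ 337·407 ≡ 309 (mod 595).
x = 9603 + 11418·309 = 3537765.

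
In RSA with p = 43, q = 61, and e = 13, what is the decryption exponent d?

1357

φ(n) = (p−1)(q−1) = 42·60 = 2520.
Need d with 13·d ≡ 1 (mod 2520). Apply the extended Euclidean algorithm:
2520 = 193*13 + 11
13 = 1*11 + 2
11 = 5*2 + 1
2 = 2*1 + 0
Back-substitute:
1 = 11 − 5·2
1 = −5·13 + 6·11
1 = 6·2520 − 1163·13
So 13·(-1163) ≡ 1 (mod 2520), hence d ≡ -1163 ≡ 1357 (mod 2520).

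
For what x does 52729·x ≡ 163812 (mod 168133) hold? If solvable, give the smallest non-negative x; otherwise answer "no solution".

First find gcd(52729, 168133):
168133 = 3×52729 + 9946
52729 = 5×9946 + 2999
9946 = 3×2999 + 949
2999 = 3×949 + 152
949 = 6×152 + 37
152 = 4×37 + 4
37 = 9×4 + 1
4 = 4×1 + 0
gcd = 1, so a unique solution mod 168133 exists.
Back-substitute for the Bézout coefficients:
1 = 37 − 9·4
1 = −9·152 + 37·37
1 = 37·949 − 231·152
1 = −231·2999 + 730·949
1 = 730·9946 − 2421·2999
1 = −2421·52729 + 12835·9946
1 = 12835·168133 − 40926·52729
So 52729·(-40926) ≡ 1 (mod 168133), giving 52729⁻¹ ≡ 127207.
x ≡ 52729⁻¹·163812 ≡ 127207·163812 ≡ 133463 (mod 168133).

133463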